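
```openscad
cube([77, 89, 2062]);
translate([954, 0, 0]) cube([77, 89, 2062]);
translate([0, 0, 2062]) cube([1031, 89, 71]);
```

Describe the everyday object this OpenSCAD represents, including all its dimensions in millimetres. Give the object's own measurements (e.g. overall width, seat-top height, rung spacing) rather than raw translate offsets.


A door frame. The clear opening is 877 mm wide and 2062 mm high. Two 77 mm wide jambs, 89 mm deep, stand either side of the opening from the floor to the top of the opening. A 71 mm thick head sits across the top of both jambs, spanning the full outside width of the frame.


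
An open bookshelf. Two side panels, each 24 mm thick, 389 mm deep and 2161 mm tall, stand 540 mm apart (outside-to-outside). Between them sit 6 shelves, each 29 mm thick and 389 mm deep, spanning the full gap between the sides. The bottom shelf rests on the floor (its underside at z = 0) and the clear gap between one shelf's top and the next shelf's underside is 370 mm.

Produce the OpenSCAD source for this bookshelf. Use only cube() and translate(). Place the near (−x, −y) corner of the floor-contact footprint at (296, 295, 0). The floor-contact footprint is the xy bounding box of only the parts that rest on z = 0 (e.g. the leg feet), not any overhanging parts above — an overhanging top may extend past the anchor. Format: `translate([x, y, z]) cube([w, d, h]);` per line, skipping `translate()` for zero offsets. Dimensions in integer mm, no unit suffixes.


translate([296, 295, 0]) cube([24, 389, 2161]);
translate([812, 295, 0]) cube([24, 389, 2161]);
translate([320, 295, 0]) cube([492, 389, 29]);
translate([320, 295, 399]) cube([492, 389, 29]);
translate([320, 295, 798]) cube([492, 389, 29]);
translate([320, 295, 1197]) cube([492, 389, 29]);
translate([320, 295, 1596]) cube([492, 389, 29]);
translate([320, 295, 1995]) cube([492, 389, 29]);


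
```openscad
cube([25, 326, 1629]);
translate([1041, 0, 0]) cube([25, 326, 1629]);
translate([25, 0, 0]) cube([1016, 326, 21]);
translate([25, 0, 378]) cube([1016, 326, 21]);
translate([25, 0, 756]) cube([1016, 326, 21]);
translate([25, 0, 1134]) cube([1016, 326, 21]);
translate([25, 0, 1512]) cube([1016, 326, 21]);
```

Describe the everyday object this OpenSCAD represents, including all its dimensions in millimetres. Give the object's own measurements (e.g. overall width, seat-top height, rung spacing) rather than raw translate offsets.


An open bookshelf. Two side panels, each 25 mm thick, 326 mm deep and 1629 mm tall, stand 1066 mm apart (outside-to-outside). Between them sit 5 shelves, each 21 mm thick and 326 mm deep, spanning the full gap between the sides. The bottom shelf rests on the floor (its underside at z = 0) and the clear gap between one shelf's top and the next shelf's underside is 357 mm.


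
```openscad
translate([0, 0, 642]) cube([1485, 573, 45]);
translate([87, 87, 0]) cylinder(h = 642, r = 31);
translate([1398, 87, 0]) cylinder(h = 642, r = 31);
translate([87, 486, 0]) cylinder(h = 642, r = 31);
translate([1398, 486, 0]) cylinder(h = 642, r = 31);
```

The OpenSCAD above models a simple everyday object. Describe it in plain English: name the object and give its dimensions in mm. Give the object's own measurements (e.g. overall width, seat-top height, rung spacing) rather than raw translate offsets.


A rectangular dining table. The top is 1485×573×45 mm with its upper surface at z = 687 mm. It stands on four round legs of 62 mm diameter, each leg's bounding box inset 56 mm from the nearest pair of top edges, running from the floor to the underside of the top.


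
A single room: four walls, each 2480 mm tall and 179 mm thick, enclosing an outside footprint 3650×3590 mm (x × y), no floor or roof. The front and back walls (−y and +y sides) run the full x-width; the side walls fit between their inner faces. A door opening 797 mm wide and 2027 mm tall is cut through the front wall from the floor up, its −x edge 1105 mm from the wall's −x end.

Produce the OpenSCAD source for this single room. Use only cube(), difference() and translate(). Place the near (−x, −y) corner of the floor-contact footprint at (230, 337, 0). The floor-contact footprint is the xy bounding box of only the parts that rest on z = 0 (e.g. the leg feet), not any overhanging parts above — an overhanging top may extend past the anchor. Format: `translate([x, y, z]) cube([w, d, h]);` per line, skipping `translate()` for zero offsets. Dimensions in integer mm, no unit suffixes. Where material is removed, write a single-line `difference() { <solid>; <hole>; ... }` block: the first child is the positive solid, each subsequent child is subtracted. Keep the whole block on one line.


difference() { translate([230, 337, 0]) cube([3650, 179, 2480]); translate([1335, 337, 0]) cube([797, 179, 2027]); }
translate([230, 3748, 0]) cube([3650, 179, 2480]);
translate([230, 516, 0]) cube([179, 3232, 2480]);
translate([3701, 516, 0]) cube([179, 3232, 2480]);


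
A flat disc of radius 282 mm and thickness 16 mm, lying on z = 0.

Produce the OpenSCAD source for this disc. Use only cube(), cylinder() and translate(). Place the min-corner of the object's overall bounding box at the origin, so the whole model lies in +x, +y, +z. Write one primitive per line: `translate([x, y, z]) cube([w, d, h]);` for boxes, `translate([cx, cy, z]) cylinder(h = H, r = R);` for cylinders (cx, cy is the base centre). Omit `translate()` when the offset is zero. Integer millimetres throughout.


translate([282, 282, 0]) cylinder(h = 16, r = 282);


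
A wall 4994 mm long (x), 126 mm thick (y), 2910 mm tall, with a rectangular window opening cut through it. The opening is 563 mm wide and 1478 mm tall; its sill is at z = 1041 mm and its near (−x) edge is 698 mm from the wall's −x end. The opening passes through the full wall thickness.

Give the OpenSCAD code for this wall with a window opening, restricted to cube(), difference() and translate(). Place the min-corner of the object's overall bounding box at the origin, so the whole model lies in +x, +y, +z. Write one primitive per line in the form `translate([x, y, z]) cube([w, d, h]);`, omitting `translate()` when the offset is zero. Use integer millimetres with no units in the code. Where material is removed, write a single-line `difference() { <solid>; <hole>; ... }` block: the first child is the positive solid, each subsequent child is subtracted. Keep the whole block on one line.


difference() { cube([4994, 126, 2910]); translate([698, 0, 1041]) cube([563, 126, 1478]); }


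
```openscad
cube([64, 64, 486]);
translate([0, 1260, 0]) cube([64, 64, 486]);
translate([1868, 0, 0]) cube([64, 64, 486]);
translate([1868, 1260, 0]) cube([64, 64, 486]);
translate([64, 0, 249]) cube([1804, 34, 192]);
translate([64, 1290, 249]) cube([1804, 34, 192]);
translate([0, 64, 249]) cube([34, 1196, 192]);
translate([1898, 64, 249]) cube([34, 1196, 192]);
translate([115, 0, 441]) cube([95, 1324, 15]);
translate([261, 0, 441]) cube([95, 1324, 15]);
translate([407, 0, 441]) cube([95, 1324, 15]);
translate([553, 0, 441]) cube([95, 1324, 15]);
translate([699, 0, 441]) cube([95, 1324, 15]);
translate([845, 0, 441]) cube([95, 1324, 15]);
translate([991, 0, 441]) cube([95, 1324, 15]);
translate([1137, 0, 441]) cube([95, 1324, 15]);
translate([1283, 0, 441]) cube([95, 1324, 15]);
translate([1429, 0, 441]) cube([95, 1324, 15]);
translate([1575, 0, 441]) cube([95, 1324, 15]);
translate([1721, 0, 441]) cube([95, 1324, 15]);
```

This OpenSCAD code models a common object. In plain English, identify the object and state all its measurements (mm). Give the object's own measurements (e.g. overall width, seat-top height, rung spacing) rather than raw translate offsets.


A bed frame 1932 mm long (x) by 1324 mm wide (y). Four 64×64 mm corner posts, 486 mm tall, at the corners of the footprint. Four rails of 34 mm thickness and 192 mm height run between adjacent posts with their undersides at z = 249 mm, their outer faces flush with the outside of the frame (the two x-running rails run between the posts' inner faces; the two y-running rails run between the posts' inner faces). 12 slats, each 95 mm wide (x) and 15 mm thick, lie across the top of the two x-running rails, running the full 1324 mm width of the frame in y; along x they sit between the end posts with a 51 mm gap after the −x posts and between neighbouring slats, leaving 52 mm before the +x posts.


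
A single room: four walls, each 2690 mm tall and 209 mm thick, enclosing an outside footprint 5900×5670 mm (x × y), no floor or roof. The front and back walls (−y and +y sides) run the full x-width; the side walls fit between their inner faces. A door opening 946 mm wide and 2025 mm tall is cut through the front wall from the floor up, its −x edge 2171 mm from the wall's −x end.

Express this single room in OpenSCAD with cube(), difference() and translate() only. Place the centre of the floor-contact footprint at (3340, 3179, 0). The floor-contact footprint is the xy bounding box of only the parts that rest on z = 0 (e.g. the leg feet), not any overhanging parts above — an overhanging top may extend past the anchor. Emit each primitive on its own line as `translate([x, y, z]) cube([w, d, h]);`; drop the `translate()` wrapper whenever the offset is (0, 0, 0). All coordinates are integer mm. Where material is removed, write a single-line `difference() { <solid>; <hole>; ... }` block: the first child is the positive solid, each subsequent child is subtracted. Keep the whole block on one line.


difference() { translate([390, 344, 0]) cube([5900, 209, 2690]); translate([2561, 344, 0]) cube([946, 209, 2025]); }
translate([390, 5805, 0]) cube([5900, 209, 2690]);
translate([390, 553, 0]) cube([209, 5252, 2690]);
translate([6081, 553, 0]) cube([209, 5252, 2690]);


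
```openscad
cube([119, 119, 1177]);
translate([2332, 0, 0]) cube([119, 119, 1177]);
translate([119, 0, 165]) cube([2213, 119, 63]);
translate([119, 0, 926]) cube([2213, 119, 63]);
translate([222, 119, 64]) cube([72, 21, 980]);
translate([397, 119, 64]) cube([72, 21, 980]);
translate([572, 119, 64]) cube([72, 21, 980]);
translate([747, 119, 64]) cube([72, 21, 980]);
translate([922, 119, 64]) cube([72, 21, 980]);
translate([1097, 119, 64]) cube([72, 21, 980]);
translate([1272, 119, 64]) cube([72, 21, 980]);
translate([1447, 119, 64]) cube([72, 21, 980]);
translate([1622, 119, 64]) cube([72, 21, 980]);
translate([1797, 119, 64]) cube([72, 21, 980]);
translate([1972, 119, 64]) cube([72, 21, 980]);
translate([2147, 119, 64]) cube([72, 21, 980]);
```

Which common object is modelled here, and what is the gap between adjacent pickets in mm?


A fence section. The picket gap is 103 mm.

Two posts, two rails, 12 pickets — a fence section. Span 2213 mm holds 12 pickets of 72 mm with 13 equal gaps: ⌊(2213 − 12·72) / 13⌋ = 103 mm.


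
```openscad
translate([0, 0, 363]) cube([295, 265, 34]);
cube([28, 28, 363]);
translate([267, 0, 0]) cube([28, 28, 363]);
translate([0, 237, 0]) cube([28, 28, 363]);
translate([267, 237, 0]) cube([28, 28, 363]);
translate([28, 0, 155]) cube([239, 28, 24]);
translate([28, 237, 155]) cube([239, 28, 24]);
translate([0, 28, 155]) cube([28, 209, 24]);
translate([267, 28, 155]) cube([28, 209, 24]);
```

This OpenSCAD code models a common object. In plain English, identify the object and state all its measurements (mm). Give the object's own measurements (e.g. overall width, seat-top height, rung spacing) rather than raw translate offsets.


A simple wooden stool: a rectangular seat 295 mm (x) by 265 mm (y), 34 mm thick, top face at z = 397 mm, on four square legs, each 28×28 mm in cross-section. The legs rest on z = 0, each flush with a corner of the seat. Four stretchers, 28 mm wide and 24 mm tall, connect adjacent legs with their undersides at z = 155 mm, each running between the inner faces of the legs it joins and aligned with the legs' outer faces on the other axis.


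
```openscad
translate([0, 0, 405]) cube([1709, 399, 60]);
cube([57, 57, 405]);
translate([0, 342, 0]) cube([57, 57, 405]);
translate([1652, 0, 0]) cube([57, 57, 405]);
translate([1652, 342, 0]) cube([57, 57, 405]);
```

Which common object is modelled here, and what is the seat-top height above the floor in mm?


A bench. The seat-top height is 465 mm.

A long slab on four corner posts — a bench. The slab sits at z = 405 with thickness 60, so the top is 405 + 60 = 465 mm.


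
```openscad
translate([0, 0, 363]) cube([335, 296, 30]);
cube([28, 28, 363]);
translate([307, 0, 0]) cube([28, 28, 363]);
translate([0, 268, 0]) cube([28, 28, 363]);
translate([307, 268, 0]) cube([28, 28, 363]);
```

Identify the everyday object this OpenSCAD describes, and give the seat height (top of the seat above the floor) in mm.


A stool. The seat height is 393 mm.

A 335×296×30 slab at z = 363 on four corner posts — a stool. The seat top is 363 + 30 = 393 mm.


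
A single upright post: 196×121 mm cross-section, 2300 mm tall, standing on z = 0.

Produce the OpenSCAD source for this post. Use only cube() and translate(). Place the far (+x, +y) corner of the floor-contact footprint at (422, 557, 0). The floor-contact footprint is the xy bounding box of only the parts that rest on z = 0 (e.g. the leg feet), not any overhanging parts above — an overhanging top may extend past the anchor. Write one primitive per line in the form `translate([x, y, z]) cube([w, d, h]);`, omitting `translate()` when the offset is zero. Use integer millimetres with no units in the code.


translate([226, 436, 0]) cube([196, 121, 2300]);


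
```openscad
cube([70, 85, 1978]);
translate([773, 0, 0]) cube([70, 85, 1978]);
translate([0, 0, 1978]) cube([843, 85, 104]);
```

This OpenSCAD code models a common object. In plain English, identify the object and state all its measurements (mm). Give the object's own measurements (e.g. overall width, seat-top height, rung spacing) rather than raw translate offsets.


A door frame. The clear opening is 703 mm wide and 1978 mm high. Two 70 mm wide jambs, 85 mm deep, stand either side of the opening from the floor to the top of the opening. A 104 mm thick head sits across the top of both jambs, spanning the full outside width of the frame.


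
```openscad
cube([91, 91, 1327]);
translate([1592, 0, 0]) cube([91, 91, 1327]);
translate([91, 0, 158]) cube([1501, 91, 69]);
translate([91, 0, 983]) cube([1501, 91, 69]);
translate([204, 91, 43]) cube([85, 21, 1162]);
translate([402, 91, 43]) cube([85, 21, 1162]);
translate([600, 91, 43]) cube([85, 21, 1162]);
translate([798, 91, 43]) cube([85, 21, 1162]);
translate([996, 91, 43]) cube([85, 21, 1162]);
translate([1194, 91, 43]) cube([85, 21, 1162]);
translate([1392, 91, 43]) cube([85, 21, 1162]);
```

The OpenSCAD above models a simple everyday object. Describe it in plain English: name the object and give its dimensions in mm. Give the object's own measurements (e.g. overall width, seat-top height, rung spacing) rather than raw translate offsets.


A fence section. Two 91×91 mm posts, 1327 mm tall, stand on the floor with a clear span of 1501 mm between their inner faces. Two horizontal rails of 91×69 mm section span the gap between the posts with their undersides at z = 158 mm and z = 983 mm, flush with the posts' −y face. 7 pickets, each 85 mm wide, 21 mm thick and 1162 mm tall, are fixed to the +y face of the rails with their bottoms at z = 43 mm, spaced across the span with a 113 mm gap after the −x post and between neighbouring pickets, with 115 mm left before the +x post.


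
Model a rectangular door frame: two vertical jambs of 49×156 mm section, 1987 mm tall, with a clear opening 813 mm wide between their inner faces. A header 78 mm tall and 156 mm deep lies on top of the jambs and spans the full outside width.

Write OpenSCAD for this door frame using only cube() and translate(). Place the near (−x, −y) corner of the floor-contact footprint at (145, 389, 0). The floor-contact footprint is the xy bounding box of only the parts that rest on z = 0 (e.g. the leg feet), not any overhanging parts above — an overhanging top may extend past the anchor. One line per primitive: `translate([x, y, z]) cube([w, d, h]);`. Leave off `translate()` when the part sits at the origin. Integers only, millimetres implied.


translate([145, 389, 0]) cube([49, 156, 1987]);
translate([1007, 389, 0]) cube([49, 156, 1987]);
translate([145, 389, 1987]) cube([911, 156, 78]);


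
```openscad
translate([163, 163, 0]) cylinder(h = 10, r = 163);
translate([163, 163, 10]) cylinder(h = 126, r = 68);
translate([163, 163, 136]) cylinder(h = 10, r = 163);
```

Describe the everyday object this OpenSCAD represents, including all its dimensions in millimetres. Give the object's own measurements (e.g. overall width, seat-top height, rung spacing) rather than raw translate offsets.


A spool: two coaxial disc flanges of radius 163 mm and thickness 10 mm, joined by a core cylinder of radius 68 mm and height 126 mm. The lower flange rests on z = 0 and the three cylinders share a vertical axis.


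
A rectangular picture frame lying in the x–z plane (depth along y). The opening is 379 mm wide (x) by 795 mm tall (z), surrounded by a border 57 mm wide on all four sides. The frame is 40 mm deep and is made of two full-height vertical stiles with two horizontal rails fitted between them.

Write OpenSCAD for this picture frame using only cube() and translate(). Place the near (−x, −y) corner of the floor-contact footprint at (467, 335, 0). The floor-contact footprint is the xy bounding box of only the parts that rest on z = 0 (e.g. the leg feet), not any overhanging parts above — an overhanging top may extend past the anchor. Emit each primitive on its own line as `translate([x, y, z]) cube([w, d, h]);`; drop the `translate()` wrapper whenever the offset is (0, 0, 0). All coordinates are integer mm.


translate([467, 335, 0]) cube([57, 40, 909]);
translate([903, 335, 0]) cube([57, 40, 909]);
translate([524, 335, 0]) cube([379, 40, 57]);
translate([524, 335, 852]) cube([379, 40, 57]);


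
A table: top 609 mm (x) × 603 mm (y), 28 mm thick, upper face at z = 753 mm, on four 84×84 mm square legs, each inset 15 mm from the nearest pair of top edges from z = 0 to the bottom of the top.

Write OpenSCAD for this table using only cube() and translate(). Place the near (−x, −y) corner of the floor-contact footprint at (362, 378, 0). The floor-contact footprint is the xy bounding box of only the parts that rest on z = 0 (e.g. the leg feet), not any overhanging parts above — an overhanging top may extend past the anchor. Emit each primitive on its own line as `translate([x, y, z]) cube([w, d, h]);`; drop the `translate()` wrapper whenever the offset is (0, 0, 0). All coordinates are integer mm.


// leg_h = 753 - 28 = 725
translate([347, 363, 725]) cube([609, 603, 28]);
translate([362, 378, 0]) cube([84, 84, 725]);
translate([857, 378, 0]) cube([84, 84, 725]);
translate([362, 867, 0]) cube([84, 84, 725]);
translate([857, 867, 0]) cube([84, 84, 725]);


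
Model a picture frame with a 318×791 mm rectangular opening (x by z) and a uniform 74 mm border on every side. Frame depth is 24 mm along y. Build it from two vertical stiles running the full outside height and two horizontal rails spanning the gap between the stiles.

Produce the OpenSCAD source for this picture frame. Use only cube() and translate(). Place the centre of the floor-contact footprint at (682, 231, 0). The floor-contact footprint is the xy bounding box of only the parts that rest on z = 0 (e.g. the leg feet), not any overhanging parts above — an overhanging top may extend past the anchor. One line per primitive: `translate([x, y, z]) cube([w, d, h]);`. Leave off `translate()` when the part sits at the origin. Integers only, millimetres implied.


translate([449, 219, 0]) cube([74, 24, 939]);
translate([841, 219, 0]) cube([74, 24, 939]);
translate([523, 219, 0]) cube([318, 24, 74]);
translate([523, 219, 865]) cube([318, 24, 74]);


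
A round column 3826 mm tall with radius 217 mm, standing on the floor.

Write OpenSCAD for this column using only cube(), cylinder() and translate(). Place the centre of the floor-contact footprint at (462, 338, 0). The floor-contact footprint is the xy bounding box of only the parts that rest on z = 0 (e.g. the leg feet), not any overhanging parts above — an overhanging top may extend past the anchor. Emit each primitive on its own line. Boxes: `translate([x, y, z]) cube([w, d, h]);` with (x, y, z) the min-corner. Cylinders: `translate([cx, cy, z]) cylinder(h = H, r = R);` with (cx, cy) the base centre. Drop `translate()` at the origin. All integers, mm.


translate([462, 338, 0]) cylinder(h = 3826, r = 217);


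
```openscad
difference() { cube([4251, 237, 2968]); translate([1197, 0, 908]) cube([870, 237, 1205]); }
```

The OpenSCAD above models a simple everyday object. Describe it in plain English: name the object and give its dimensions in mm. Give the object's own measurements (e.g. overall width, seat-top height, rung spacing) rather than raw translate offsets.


A wall 4251 mm long (x), 237 mm thick (y), 2968 mm tall, with a rectangular window opening cut through it. The opening is 870 mm wide and 1205 mm tall; its sill is at z = 908 mm and its near (−x) edge is 1197 mm from the wall's −x end. The opening passes through the full wall thickness.


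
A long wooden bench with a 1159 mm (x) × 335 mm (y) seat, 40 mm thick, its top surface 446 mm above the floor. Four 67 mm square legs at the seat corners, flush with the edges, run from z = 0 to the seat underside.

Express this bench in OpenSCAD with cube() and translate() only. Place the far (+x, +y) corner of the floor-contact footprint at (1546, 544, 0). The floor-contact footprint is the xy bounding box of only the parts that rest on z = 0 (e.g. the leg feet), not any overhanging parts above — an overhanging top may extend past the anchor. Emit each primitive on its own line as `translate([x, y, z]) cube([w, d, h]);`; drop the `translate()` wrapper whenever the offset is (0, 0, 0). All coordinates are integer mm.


// leg_h = 446 − 40 = 406
translate([387, 209, 406]) cube([1159, 335, 40]);
translate([387, 209, 0]) cube([67, 67, 406]);
translate([387, 477, 0]) cube([67, 67, 406]);
translate([1479, 209, 0]) cube([67, 67, 406]);
translate([1479, 477, 0]) cube([67, 67, 406]);


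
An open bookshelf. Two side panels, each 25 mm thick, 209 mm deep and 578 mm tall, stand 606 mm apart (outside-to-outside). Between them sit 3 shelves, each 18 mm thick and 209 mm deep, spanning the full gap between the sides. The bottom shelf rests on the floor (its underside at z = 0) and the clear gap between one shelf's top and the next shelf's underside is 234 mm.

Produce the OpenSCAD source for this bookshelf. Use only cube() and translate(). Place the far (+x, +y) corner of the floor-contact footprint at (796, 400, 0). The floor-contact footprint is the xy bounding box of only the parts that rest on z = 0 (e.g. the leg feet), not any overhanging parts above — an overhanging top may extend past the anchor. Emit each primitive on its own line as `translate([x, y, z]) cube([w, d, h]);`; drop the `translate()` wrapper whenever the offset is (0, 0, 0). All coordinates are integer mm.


translate([190, 191, 0]) cube([25, 209, 578]);
translate([771, 191, 0]) cube([25, 209, 578]);
translate([215, 191, 0]) cube([556, 209, 18]);
translate([215, 191, 252]) cube([556, 209, 18]);
translate([215, 191, 504]) cube([556, 209, 18]);


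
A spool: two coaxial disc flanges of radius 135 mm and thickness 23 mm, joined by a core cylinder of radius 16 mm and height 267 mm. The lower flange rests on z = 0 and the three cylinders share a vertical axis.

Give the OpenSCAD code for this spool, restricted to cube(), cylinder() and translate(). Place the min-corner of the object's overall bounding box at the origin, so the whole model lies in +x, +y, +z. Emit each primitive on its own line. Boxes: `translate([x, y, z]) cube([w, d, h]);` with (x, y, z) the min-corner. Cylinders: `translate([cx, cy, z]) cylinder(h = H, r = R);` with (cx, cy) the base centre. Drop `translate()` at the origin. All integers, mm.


translate([135, 135, 0]) cylinder(h = 23, r = 135);
translate([135, 135, 23]) cylinder(h = 267, r = 16);
translate([135, 135, 290]) cylinder(h = 23, r = 135);


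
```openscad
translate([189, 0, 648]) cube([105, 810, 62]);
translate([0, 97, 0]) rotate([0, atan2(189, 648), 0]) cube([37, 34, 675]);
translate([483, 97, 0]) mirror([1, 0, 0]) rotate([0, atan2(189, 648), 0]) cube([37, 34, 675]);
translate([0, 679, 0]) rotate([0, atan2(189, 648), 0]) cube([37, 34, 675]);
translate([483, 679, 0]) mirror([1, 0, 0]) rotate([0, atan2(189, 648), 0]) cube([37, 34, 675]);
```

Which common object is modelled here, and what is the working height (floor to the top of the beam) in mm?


A sawhorse. The overall height is 710 mm.

A beam across two mirrored pairs of raked legs — a sawhorse. The beam's underside is at z = 648 (matching the legs' vertical rise in atan2(189, 648)) and the beam is 62 mm tall, so its top is at 648 + 62 = 710 mm. The raked legs top out at the beam's underside, so that is the highest point.


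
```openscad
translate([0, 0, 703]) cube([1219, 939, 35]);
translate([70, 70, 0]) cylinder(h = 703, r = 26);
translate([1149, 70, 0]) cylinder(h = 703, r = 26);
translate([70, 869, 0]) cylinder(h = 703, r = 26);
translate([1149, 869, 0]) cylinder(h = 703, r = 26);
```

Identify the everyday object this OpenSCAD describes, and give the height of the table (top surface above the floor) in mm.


A table. The table height is 738 mm.

A 1219×939×35 slab sits at z = 703 on four Ø52 mm round legs — a table. The top surface is at 703 + 35 = 738 mm.


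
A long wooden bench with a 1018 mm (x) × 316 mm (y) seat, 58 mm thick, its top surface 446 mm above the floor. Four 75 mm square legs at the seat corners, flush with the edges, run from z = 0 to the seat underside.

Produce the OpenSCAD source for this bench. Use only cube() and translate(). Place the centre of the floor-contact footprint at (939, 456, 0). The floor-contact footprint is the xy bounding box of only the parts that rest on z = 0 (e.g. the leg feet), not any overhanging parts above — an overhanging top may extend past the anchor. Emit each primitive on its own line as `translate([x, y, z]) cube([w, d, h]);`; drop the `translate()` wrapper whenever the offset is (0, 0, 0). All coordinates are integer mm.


// leg_h = 446 − 58 = 388
translate([430, 298, 388]) cube([1018, 316, 58]);
translate([430, 298, 0]) cube([75, 75, 388]);
translate([430, 539, 0]) cube([75, 75, 388]);
translate([1373, 298, 0]) cube([75, 75, 388]);
translate([1373, 539, 0]) cube([75, 75, 388]);


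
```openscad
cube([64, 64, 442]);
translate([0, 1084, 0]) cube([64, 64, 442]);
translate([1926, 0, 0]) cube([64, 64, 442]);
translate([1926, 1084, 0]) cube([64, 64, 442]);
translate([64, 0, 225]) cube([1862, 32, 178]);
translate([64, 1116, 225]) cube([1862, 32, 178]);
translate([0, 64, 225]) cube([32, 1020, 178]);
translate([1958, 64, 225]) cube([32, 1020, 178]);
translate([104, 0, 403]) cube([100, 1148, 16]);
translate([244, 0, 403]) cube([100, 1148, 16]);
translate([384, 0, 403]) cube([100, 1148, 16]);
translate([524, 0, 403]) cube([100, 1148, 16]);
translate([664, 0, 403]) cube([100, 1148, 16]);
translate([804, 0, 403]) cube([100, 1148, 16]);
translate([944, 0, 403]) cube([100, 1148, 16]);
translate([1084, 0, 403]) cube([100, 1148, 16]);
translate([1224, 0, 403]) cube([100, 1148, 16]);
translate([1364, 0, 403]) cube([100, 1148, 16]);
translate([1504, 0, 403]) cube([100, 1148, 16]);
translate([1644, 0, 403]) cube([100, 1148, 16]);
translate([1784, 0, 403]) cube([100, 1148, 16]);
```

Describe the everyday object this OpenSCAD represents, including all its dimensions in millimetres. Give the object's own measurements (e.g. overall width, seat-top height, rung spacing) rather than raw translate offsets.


A bed frame 1990 mm long (x) by 1148 mm wide (y). Four 64×64 mm corner posts, 442 mm tall, at the corners of the footprint. Four rails of 32 mm thickness and 178 mm height run between adjacent posts with their undersides at z = 225 mm, their outer faces flush with the outside of the frame (the two x-running rails run between the posts' inner faces; the two y-running rails run between the posts' inner faces). 13 slats, each 100 mm wide (x) and 16 mm thick, lie across the top of the two x-running rails, running the full 1148 mm width of the frame in y; along x they sit between the end posts with a 40 mm gap after the −x posts and between neighbouring slats, leaving 42 mm before the +x posts.


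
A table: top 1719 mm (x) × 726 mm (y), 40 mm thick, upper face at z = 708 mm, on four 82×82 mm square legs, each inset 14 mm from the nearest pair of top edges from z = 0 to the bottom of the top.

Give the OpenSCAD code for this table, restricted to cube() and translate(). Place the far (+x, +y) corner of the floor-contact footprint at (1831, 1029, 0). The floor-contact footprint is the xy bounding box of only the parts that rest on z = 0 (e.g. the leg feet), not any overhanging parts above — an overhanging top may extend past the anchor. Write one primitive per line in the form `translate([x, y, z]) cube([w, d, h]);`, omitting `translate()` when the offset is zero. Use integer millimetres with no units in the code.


translate([126, 317, 668]) cube([1719, 726, 40]);
translate([140, 331, 0]) cube([82, 82, 668]);
translate([1749, 331, 0]) cube([82, 82, 668]);
translate([140, 947, 0]) cube([82, 82, 668]);
translate([1749, 947, 0]) cube([82, 82, 668]);


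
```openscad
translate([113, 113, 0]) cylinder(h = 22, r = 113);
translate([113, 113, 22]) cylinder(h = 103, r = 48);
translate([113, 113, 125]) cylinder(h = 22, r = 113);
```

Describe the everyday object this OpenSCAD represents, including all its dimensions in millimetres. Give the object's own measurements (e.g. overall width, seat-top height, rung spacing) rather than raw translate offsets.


A spool: two coaxial disc flanges of radius 113 mm and thickness 22 mm, joined by a core cylinder of radius 48 mm and height 103 mm. The lower flange rests on z = 0 and the three cylinders share a vertical axis.


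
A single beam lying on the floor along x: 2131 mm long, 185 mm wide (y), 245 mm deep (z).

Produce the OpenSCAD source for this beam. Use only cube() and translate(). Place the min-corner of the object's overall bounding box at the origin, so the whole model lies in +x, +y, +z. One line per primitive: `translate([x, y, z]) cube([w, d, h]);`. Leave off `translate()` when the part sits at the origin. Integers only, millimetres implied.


cube([2131, 185, 245]);


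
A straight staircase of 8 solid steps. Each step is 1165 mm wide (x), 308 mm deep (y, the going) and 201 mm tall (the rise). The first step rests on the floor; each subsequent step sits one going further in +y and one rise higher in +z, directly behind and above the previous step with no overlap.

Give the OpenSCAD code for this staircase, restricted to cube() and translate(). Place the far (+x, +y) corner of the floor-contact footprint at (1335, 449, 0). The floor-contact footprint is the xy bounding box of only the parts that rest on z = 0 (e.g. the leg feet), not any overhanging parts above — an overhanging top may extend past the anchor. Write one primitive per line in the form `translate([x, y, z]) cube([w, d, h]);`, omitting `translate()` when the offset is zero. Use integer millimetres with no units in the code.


translate([170, 141, 0]) cube([1165, 308, 201]);
translate([170, 449, 201]) cube([1165, 308, 201]);
translate([170, 757, 402]) cube([1165, 308, 201]);
translate([170, 1065, 603]) cube([1165, 308, 201]);
translate([170, 1373, 804]) cube([1165, 308, 201]);
translate([170, 1681, 1005]) cube([1165, 308, 201]);
translate([170, 1989, 1206]) cube([1165, 308, 201]);
translate([170, 2297, 1407]) cube([1165, 308, 201]);


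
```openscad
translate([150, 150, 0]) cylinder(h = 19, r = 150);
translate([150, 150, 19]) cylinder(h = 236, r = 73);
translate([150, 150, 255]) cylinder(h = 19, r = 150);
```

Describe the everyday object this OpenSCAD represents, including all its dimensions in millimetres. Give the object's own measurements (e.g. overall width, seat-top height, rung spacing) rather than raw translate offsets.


A spool: two coaxial disc flanges of radius 150 mm and thickness 19 mm, joined by a core cylinder of radius 73 mm and height 236 mm. The lower flange rests on z = 0 and the three cylinders share a vertical axis.


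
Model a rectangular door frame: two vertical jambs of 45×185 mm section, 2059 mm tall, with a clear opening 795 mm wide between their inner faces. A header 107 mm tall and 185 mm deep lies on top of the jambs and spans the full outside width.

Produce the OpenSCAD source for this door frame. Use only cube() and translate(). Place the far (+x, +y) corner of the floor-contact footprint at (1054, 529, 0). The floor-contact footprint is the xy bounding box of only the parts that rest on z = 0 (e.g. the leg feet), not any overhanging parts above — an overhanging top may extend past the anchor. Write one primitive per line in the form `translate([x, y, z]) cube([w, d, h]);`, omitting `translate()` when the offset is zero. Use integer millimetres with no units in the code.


translate([169, 344, 0]) cube([45, 185, 2059]);
translate([1009, 344, 0]) cube([45, 185, 2059]);
translate([169, 344, 2059]) cube([885, 185, 107]);


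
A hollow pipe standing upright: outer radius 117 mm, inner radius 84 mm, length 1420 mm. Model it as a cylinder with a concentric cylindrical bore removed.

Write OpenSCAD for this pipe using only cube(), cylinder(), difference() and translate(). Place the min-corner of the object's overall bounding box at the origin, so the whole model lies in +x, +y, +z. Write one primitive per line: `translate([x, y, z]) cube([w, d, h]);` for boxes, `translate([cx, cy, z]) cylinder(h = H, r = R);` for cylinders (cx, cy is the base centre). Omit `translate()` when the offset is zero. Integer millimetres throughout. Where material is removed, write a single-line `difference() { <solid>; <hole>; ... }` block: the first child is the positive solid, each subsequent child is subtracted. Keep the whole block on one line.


difference() { translate([117, 117, 0]) cylinder(h = 1420, r = 117); translate([117, 117, 0]) cylinder(h = 1420, r = 84); }


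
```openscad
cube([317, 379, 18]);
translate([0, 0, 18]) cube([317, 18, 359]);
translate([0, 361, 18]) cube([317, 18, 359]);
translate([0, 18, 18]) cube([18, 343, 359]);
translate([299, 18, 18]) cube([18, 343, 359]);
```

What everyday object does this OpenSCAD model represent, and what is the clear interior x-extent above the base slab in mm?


An open box. The internal width is 281 mm.

A 317×379 base slab with four walls standing on it — an open box. The base is 317 mm wide and the walls are 18 mm thick, so the internal width is 317 − 2 × 18 = 281 mm.


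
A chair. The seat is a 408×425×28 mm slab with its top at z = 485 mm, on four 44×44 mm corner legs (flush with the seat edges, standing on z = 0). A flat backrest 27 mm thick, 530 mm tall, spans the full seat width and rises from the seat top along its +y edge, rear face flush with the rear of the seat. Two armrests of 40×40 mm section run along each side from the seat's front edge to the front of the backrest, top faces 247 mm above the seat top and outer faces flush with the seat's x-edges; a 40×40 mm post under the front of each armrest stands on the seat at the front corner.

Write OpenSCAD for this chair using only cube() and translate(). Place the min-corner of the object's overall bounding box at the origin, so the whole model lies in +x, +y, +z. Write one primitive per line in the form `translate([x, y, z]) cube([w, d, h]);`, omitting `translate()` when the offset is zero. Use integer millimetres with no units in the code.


translate([0, 0, 457]) cube([408, 425, 28]);
cube([44, 44, 457]);
translate([364, 0, 0]) cube([44, 44, 457]);
translate([0, 381, 0]) cube([44, 44, 457]);
translate([364, 381, 0]) cube([44, 44, 457]);
translate([0, 398, 485]) cube([408, 27, 530]);
translate([0, 0, 692]) cube([40, 398, 40]);
translate([368, 0, 692]) cube([40, 398, 40]);
translate([0, 0, 485]) cube([40, 40, 207]);
translate([368, 0, 485]) cube([40, 40, 207]);


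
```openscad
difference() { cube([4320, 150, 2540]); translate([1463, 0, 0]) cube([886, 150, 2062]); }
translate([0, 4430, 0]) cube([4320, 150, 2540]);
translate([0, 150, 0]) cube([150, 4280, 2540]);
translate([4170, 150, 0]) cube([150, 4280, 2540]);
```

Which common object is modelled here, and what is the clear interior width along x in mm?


A single room. The interior width is 4020 mm.

Four walls enclosing a rectangle with a door in the front wall — a room. Outside width 4320 minus two 150 mm walls gives 4020 mm.


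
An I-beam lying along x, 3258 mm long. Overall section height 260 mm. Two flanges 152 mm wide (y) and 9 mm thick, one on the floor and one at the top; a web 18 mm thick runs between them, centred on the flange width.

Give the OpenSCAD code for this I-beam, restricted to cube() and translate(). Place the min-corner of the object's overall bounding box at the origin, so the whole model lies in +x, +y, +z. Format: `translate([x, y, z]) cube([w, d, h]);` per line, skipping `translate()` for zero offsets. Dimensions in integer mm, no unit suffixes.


cube([3258, 152, 9]);
translate([0, 67, 9]) cube([3258, 18, 242]);
translate([0, 0, 251]) cube([3258, 152, 9]);


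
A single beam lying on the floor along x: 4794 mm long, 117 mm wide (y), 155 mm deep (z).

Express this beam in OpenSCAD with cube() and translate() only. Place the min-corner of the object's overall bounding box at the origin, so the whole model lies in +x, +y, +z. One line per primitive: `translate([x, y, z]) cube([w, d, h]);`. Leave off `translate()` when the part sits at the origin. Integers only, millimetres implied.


cube([4794, 117, 155]);


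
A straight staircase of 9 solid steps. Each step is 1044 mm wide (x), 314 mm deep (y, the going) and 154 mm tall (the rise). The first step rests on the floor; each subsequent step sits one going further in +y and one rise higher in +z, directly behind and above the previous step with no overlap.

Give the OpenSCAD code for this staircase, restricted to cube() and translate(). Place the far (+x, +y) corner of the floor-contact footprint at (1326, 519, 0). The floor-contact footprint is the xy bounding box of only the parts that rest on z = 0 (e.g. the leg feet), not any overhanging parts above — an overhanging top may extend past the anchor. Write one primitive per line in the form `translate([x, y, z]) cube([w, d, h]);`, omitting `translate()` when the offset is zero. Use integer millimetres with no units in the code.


translate([282, 205, 0]) cube([1044, 314, 154]);
translate([282, 519, 154]) cube([1044, 314, 154]);
translate([282, 833, 308]) cube([1044, 314, 154]);
translate([282, 1147, 462]) cube([1044, 314, 154]);
translate([282, 1461, 616]) cube([1044, 314, 154]);
translate([282, 1775, 770]) cube([1044, 314, 154]);
translate([282, 2089, 924]) cube([1044, 314, 154]);
translate([282, 2403, 1078]) cube([1044, 314, 154]);
translate([282, 2717, 1232]) cube([1044, 314, 154]);


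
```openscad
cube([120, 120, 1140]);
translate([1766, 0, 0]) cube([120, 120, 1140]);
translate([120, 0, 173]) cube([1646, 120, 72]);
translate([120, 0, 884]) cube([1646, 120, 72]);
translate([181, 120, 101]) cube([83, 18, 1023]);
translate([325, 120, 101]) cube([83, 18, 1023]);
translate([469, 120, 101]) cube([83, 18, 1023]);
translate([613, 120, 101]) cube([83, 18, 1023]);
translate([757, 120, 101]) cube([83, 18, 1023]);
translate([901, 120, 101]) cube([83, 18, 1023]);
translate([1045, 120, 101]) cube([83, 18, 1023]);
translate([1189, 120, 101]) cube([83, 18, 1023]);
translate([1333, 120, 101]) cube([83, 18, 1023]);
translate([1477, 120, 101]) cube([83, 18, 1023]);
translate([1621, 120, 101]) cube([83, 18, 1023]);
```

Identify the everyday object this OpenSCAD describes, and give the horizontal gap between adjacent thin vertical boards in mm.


A fence section. The picket gap is 61 mm.

Two posts, two rails, 11 pickets — a fence section. Span 1646 mm holds 11 pickets of 83 mm with 12 equal gaps: ⌊(1646 − 11·83) / 12⌋ = 61 mm.
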